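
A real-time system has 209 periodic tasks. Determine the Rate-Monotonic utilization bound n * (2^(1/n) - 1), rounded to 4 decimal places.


Compute 2^(1/209) = 1.0033219993
Subtract 1: 1.0033219993 - 1 = 0.0033219993
Multiply by n: 209 * 0.0033219993 = 0.6942978537
Round to 4 dp: 0.6943

0.6943


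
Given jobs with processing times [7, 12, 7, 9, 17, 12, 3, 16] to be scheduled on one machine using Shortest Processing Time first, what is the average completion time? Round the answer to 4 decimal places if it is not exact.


Sort jobs by processing time (SPT order): [3, 7, 7, 9, 12, 12, 16, 17]
Compute completion times sequentially:
  Job 1: processing = 3, completes at 3
  Job 2: processing = 7, completes at 10
  Job 3: processing = 7, completes at 17
  Job 4: processing = 9, completes at 26
  Job 5: processing = 12, completes at 38
  Job 6: processing = 12, completes at 50
  Job 7: processing = 16, completes at 66
  Job 8: processing = 17, completes at 83
Sum of completion times = 293
Average completion time = 293/8 = 36.625

36.625


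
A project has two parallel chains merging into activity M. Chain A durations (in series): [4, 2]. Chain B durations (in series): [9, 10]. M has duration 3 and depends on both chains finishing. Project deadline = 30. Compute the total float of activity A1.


Forward pass: ES(A1) = sum of predecessors on chain A = 0
EF = ES + duration = 0 + 4 = 4
Backward pass: LF(M) = deadline = 30; LS(M) = 30 - 3 = 27
LF(A1) = LS(M) - sum(successors on chain A) = 27 - 2 = 25
LS = LF - duration = 25 - 4 = 21
Total float = LS - ES = 21 - 0 = 21

21


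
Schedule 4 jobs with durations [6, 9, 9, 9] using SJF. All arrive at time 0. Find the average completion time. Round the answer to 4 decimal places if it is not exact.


SJF order (ascending): [6, 9, 9, 9]
Completion times:
  Job 1: burst=6, C=6
  Job 2: burst=9, C=15
  Job 3: burst=9, C=24
  Job 4: burst=9, C=33
Average completion = 78/4 = 19.5

19.5


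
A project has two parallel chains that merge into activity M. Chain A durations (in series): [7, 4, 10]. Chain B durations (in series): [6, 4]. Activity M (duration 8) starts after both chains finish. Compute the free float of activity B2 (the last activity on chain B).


ES(B2) = sum of predecessors on chain B = 6
EF(B2) = ES + duration = 6 + 4 = 10
Successor of B2 is M. ES(M) = max(sum(A), sum(B)) = max(21, 10) = 21
Free float = ES(successor) - EF(current) = 21 - 10 = 11

11


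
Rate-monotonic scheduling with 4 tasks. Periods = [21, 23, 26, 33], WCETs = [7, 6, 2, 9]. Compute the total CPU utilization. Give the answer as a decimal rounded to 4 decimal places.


Compute individual utilizations (exact fractions):
  Task 1: C/T = 7/21 = 1/3 (approx. 0.3333)
  Task 2: C/T = 6/23 (approx. 0.2609)
  Task 3: C/T = 2/26 = 1/13 (approx. 0.0769)
  Task 4: C/T = 9/33 = 3/11 (approx. 0.2727)
Total utilization U = 1/3 + 6/23 + 1/13 + 3/11 = 9313/9867
Rounded to 4 decimal places: U = 0.9439
RM (Liu & Layland) bound for 4 tasks = 0.756828; compare with U = 9313/9867 (approx. 0.943853)
bound < U <= 1, so the RM sufficient condition is not met (inconclusive; an exact test such as response-time analysis is needed).

0.9439


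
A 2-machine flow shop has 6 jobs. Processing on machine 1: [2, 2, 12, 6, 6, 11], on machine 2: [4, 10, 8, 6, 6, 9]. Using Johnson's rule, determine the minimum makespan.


Apply Johnson's rule:
  Group 1 (a <= b): [(1, 2, 4), (2, 2, 10), (4, 6, 6), (5, 6, 6)]
  Group 2 (a > b): [(6, 11, 9), (3, 12, 8)]
Optimal job order: [1, 2, 4, 5, 6, 3]
Schedule:
  Job 1: M1 done at 2, M2 done at 6
  Job 2: M1 done at 4, M2 done at 16
  Job 4: M1 done at 10, M2 done at 22
  Job 5: M1 done at 16, M2 done at 28
  Job 6: M1 done at 27, M2 done at 37
  Job 3: M1 done at 39, M2 done at 47
Makespan = 47

47


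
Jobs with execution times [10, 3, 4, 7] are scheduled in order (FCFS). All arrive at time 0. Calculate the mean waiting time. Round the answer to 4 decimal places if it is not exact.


FCFS order (as given): [10, 3, 4, 7]
Waiting times:
  Job 1: wait = 0
  Job 2: wait = 10
  Job 3: wait = 13
  Job 4: wait = 17
Sum of waiting times = 40
Average waiting time = 40/4 = 10.0

10.0


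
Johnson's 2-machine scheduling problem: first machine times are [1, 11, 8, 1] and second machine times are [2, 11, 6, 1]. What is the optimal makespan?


Apply Johnson's rule:
  Group 1 (a <= b): [(1, 1, 2), (4, 1, 1), (2, 11, 11)]
  Group 2 (a > b): [(3, 8, 6)]
Optimal job order: [1, 4, 2, 3]
Schedule:
  Job 1: M1 done at 1, M2 done at 3
  Job 4: M1 done at 2, M2 done at 4
  Job 2: M1 done at 13, M2 done at 24
  Job 3: M1 done at 21, M2 done at 30
Makespan = 30

30


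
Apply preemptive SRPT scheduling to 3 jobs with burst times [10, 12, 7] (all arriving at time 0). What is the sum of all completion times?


Since all jobs arrive at t=0, SRPT equals SPT ordering.
SPT order: [7, 10, 12]
Completion times:
  Job 1: p=7, C=7
  Job 2: p=10, C=17
  Job 3: p=12, C=29
Total completion time = 7 + 17 + 29 = 53

53


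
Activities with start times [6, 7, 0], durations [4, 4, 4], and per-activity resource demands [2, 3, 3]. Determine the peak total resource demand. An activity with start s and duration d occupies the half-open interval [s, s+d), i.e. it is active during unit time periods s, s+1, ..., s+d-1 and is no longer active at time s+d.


Each activity i is active on [start_i, start_i + duration_i).
Compute total resource usage per time slot:
  t=0: active resources = [3], total = 3
  t=1: active resources = [3], total = 3
  t=2: active resources = [3], total = 3
  t=3: active resources = [3], total = 3
  t=4: active resources = [], total = 0
  t=5: active resources = [], total = 0
  t=6: active resources = [2], total = 2
  t=7: active resources = [2, 3], total = 5
  t=8: active resources = [2, 3], total = 5
  t=9: active resources = [2, 3], total = 5
  t=10: active resources = [3], total = 3
Peak resource demand = 5

5


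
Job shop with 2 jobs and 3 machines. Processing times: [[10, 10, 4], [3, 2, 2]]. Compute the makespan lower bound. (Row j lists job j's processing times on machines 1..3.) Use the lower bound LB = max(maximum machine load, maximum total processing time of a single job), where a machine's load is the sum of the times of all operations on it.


Machine loads:
  Machine 1: 10 + 3 = 13
  Machine 2: 10 + 2 = 12
  Machine 3: 4 + 2 = 6
Max machine load = 13
Job totals:
  Job 1: 24
  Job 2: 7
Max job total = 24
Lower bound = max(13, 24) = 24

24


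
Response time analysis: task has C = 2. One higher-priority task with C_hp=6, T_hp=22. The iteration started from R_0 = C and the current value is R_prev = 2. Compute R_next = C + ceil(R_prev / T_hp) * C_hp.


R_next = C + ceil(R_prev / T_hp) * C_hp
ceil(2 / 22) = ceil(0.0909) = 1
Interference = 1 * 6 = 6
R_next = 2 + 6 = 8

8


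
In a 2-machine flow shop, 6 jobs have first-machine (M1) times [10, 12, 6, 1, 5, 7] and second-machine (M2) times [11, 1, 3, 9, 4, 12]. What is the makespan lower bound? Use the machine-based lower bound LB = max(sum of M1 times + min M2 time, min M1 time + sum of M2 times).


LB1 = sum(M1 times) + min(M2 times) = 41 + 1 = 42
LB2 = min(M1 times) + sum(M2 times) = 1 + 40 = 41
Lower bound = max(LB1, LB2) = max(42, 41) = 42

42


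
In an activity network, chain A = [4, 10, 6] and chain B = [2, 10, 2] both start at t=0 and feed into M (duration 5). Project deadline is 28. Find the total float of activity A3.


Forward pass: ES(A3) = sum of predecessors on chain A = 14
EF = ES + duration = 14 + 6 = 20
Backward pass: LF(M) = deadline = 28; LS(M) = 28 - 5 = 23
LF(A3) = LS(M) - sum(successors on chain A) = 23 - 0 = 23
LS = LF - duration = 23 - 6 = 17
Total float = LS - ES = 17 - 14 = 3

3


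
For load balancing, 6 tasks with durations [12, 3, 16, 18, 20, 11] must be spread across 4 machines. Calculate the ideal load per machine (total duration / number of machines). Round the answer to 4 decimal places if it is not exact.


Total processing time = 12 + 3 + 16 + 18 + 20 + 11 = 80
Number of machines = 4
Ideal balanced load = 80 / 4 = 20.0

20.0


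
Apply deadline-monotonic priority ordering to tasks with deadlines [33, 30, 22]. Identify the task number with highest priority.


Sort tasks by relative deadline (ascending):
  Task 3: deadline = 22
  Task 2: deadline = 30
  Task 1: deadline = 33
Priority order (highest first): [3, 2, 1]
Highest priority task = 3

3


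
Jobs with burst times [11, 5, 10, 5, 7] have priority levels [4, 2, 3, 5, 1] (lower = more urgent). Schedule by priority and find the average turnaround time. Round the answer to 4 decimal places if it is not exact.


Sort by priority (ascending = highest first):
Order: [(1, 7), (2, 5), (3, 10), (4, 11), (5, 5)]
Completion times:
  Priority 1, burst=7, C=7
  Priority 2, burst=5, C=12
  Priority 3, burst=10, C=22
  Priority 4, burst=11, C=33
  Priority 5, burst=5, C=38
Average turnaround = 112/5 = 22.4

22.4


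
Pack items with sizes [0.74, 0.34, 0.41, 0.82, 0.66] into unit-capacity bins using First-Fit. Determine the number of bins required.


Place items sequentially using First-Fit:
  Item 0.74 -> new Bin 1
  Item 0.34 -> new Bin 2
  Item 0.41 -> Bin 2 (now 0.75)
  Item 0.82 -> new Bin 3
  Item 0.66 -> new Bin 4
Total bins used = 4

4


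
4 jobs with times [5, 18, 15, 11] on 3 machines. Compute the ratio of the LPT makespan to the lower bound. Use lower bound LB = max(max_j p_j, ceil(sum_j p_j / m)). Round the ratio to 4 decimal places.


LPT order: [18, 15, 11, 5]
Machine loads after assignment: [18, 15, 16]
LPT makespan = 18
Lower bound = max(max_job, ceil(total/3)) = max(18, 17) = 18
Ratio = 18 / 18 = 1.0

1.0


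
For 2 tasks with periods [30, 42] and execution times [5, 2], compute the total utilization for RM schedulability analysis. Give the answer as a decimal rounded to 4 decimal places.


Compute individual utilizations (exact fractions):
  Task 1: C/T = 5/30 = 1/6 (approx. 0.1667)
  Task 2: C/T = 2/42 = 1/21 (approx. 0.0476)
Total utilization U = 1/6 + 1/21 = 3/14
Rounded to 4 decimal places: U = 0.2143
RM (Liu & Layland) bound for 2 tasks = 0.828427; compare with U = 3/14 (approx. 0.214286)
U <= bound, so schedulable by RM sufficient condition.

0.2143


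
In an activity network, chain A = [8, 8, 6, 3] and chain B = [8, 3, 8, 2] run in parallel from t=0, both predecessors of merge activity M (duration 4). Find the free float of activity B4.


ES(B4) = sum of predecessors on chain B = 19
EF(B4) = ES + duration = 19 + 2 = 21
Successor of B4 is M. ES(M) = max(sum(A), sum(B)) = max(25, 21) = 25
Free float = ES(successor) - EF(current) = 25 - 21 = 4

4


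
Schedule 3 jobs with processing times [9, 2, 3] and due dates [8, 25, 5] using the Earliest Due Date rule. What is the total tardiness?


Sort by due date (EDD order): [(3, 5), (9, 8), (2, 25)]
Compute completion times and tardiness:
  Job 1: p=3, d=5, C=3, tardiness=max(0,3-5)=0
  Job 2: p=9, d=8, C=12, tardiness=max(0,12-8)=4
  Job 3: p=2, d=25, C=14, tardiness=max(0,14-25)=0
Total tardiness = 4

4


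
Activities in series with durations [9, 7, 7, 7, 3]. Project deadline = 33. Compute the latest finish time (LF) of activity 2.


LF(activity 2) = deadline - sum of successor durations
Successors: activities 3 through 5 with durations [7, 7, 3]
Sum of successor durations = 17
LF = 33 - 17 = 16

16


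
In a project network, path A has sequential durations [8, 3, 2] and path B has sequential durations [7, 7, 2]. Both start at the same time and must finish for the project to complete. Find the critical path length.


Path A total = 8 + 3 + 2 = 13
Path B total = 7 + 7 + 2 = 16
Critical path = longest path = max(13, 16) = 16

16


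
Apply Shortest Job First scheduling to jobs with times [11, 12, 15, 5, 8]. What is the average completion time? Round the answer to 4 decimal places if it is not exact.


SJF order (ascending): [5, 8, 11, 12, 15]
Completion times:
  Job 1: burst=5, C=5
  Job 2: burst=8, C=13
  Job 3: burst=11, C=24
  Job 4: burst=12, C=36
  Job 5: burst=15, C=51
Average completion = 129/5 = 25.8

25.8


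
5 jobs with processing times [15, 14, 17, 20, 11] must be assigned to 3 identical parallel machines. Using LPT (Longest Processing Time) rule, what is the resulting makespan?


Sort jobs in decreasing order (LPT): [20, 17, 15, 14, 11]
Assign each job to the least loaded machine:
  Machine 1: jobs [20], load = 20
  Machine 2: jobs [17, 11], load = 28
  Machine 3: jobs [15, 14], load = 29
Makespan = max load = 29

29


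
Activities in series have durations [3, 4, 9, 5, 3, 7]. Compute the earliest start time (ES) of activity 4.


Activity 4 starts after activities 1 through 3 complete.
Predecessor durations: [3, 4, 9]
ES = 3 + 4 + 9 = 16

16


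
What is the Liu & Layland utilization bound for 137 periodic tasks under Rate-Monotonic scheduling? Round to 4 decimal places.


Compute 2^(1/137) = 1.0050722892
Subtract 1: 1.0050722892 - 1 = 0.0050722892
Multiply by n: 137 * 0.0050722892 = 0.6949036204
Round to 4 dp: 0.6949

0.6949


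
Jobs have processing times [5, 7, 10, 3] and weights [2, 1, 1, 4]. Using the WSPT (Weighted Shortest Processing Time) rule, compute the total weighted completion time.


Compute p/w ratios and sort ascending (WSPT): [(3, 4), (5, 2), (7, 1), (10, 1)]
Compute weighted completion times:
  Job (p=3,w=4): C=3, w*C=4*3=12
  Job (p=5,w=2): C=8, w*C=2*8=16
  Job (p=7,w=1): C=15, w*C=1*15=15
  Job (p=10,w=1): C=25, w*C=1*25=25
Total weighted completion time = 68

68


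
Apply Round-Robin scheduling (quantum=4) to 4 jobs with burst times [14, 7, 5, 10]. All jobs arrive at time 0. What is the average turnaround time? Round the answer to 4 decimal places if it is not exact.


Time quantum = 4
Execution trace:
  J1 runs 4 units, time = 4
  J2 runs 4 units, time = 8
  J3 runs 4 units, time = 12
  J4 runs 4 units, time = 16
  J1 runs 4 units, time = 20
  J2 runs 3 units, time = 23
  J3 runs 1 units, time = 24
  J4 runs 4 units, time = 28
  J1 runs 4 units, time = 32
  J4 runs 2 units, time = 34
  J1 runs 2 units, time = 36
Finish times: [36, 23, 24, 34]
Average turnaround = 117/4 = 29.25

29.25


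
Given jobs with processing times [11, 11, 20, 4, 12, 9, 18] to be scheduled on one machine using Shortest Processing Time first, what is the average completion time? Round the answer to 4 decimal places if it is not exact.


Sort jobs by processing time (SPT order): [4, 9, 11, 11, 12, 18, 20]
Compute completion times sequentially:
  Job 1: processing = 4, completes at 4
  Job 2: processing = 9, completes at 13
  Job 3: processing = 11, completes at 24
  Job 4: processing = 11, completes at 35
  Job 5: processing = 12, completes at 47
  Job 6: processing = 18, completes at 65
  Job 7: processing = 20, completes at 85
Sum of completion times = 273
Average completion time = 273/7 = 39.0

39.0


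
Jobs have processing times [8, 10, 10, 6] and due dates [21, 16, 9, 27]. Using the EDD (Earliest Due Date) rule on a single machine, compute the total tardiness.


Sort by due date (EDD order): [(10, 9), (10, 16), (8, 21), (6, 27)]
Compute completion times and tardiness:
  Job 1: p=10, d=9, C=10, tardiness=max(0,10-9)=1
  Job 2: p=10, d=16, C=20, tardiness=max(0,20-16)=4
  Job 3: p=8, d=21, C=28, tardiness=max(0,28-21)=7
  Job 4: p=6, d=27, C=34, tardiness=max(0,34-27)=7
Total tardiness = 19

19


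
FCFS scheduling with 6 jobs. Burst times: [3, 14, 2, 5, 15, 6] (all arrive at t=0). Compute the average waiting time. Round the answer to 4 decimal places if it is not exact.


FCFS order (as given): [3, 14, 2, 5, 15, 6]
Waiting times:
  Job 1: wait = 0
  Job 2: wait = 3
  Job 3: wait = 17
  Job 4: wait = 19
  Job 5: wait = 24
  Job 6: wait = 39
Sum of waiting times = 102
Average waiting time = 102/6 = 17.0

17.0


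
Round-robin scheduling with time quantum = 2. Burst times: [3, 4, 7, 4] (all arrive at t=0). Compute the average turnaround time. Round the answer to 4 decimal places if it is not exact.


Time quantum = 2
Execution trace:
  J1 runs 2 units, time = 2
  J2 runs 2 units, time = 4
  J3 runs 2 units, time = 6
  J4 runs 2 units, time = 8
  J1 runs 1 units, time = 9
  J2 runs 2 units, time = 11
  J3 runs 2 units, time = 13
  J4 runs 2 units, time = 15
  J3 runs 2 units, time = 17
  J3 runs 1 units, time = 18
Finish times: [9, 11, 18, 15]
Average turnaround = 53/4 = 13.25

13.25


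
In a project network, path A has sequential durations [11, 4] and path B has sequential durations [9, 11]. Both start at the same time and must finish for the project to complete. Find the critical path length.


Path A total = 11 + 4 = 15
Path B total = 9 + 11 = 20
Critical path = longest path = max(15, 20) = 20

20


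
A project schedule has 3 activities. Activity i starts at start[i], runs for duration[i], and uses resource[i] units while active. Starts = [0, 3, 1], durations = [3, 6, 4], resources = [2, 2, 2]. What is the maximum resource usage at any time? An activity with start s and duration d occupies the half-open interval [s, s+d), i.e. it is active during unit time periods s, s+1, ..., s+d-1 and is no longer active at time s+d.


Each activity i is active on [start_i, start_i + duration_i).
Compute total resource usage per time slot:
  t=0: active resources = [2], total = 2
  t=1: active resources = [2, 2], total = 4
  t=2: active resources = [2, 2], total = 4
  t=3: active resources = [2, 2], total = 4
  t=4: active resources = [2, 2], total = 4
  t=5: active resources = [2], total = 2
  t=6: active resources = [2], total = 2
  t=7: active resources = [2], total = 2
  t=8: active resources = [2], total = 2
Peak resource demand = 4

4


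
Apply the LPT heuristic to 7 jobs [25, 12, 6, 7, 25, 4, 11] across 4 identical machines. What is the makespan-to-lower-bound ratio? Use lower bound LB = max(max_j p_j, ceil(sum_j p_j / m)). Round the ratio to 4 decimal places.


LPT order: [25, 25, 12, 11, 7, 6, 4]
Machine loads after assignment: [25, 25, 22, 18]
LPT makespan = 25
Lower bound = max(max_job, ceil(total/4)) = max(25, 23) = 25
Ratio = 25 / 25 = 1.0

1.0


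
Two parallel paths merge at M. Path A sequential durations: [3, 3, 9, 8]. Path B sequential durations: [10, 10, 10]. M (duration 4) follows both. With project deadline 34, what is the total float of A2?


Forward pass: ES(A2) = sum of predecessors on chain A = 3
EF = ES + duration = 3 + 3 = 6
Backward pass: LF(M) = deadline = 34; LS(M) = 34 - 4 = 30
LF(A2) = LS(M) - sum(successors on chain A) = 30 - 17 = 13
LS = LF - duration = 13 - 3 = 10
Total float = LS - ES = 10 - 3 = 7

7


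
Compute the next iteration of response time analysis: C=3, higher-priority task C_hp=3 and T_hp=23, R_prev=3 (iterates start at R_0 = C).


R_next = C + ceil(R_prev / T_hp) * C_hp
ceil(3 / 23) = ceil(0.1304) = 1
Interference = 1 * 3 = 3
R_next = 3 + 3 = 6

6


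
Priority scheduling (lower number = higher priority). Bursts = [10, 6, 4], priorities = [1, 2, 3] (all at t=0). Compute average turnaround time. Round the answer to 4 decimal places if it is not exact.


Sort by priority (ascending = highest first):
Order: [(1, 10), (2, 6), (3, 4)]
Completion times:
  Priority 1, burst=10, C=10
  Priority 2, burst=6, C=16
  Priority 3, burst=4, C=20
Average turnaround = 46/3 = 15.3333

15.3333


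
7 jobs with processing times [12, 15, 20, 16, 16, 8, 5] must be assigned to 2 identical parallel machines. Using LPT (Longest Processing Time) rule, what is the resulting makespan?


Sort jobs in decreasing order (LPT): [20, 16, 16, 15, 12, 8, 5]
Assign each job to the least loaded machine:
  Machine 1: jobs [20, 15, 8, 5], load = 48
  Machine 2: jobs [16, 16, 12], load = 44
Makespan = max load = 48

48


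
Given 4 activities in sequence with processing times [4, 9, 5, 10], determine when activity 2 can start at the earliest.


Activity 2 starts after activities 1 through 1 complete.
Predecessor durations: [4]
ES = 4 = 4

4


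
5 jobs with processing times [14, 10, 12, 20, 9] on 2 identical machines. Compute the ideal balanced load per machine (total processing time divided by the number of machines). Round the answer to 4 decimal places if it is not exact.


Total processing time = 14 + 10 + 12 + 20 + 9 = 65
Number of machines = 2
Ideal balanced load = 65 / 2 = 32.5

32.5


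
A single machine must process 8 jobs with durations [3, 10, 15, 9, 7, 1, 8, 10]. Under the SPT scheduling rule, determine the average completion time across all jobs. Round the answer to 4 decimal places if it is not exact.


Sort jobs by processing time (SPT order): [1, 3, 7, 8, 9, 10, 10, 15]
Compute completion times sequentially:
  Job 1: processing = 1, completes at 1
  Job 2: processing = 3, completes at 4
  Job 3: processing = 7, completes at 11
  Job 4: processing = 8, completes at 19
  Job 5: processing = 9, completes at 28
  Job 6: processing = 10, completes at 38
  Job 7: processing = 10, completes at 48
  Job 8: processing = 15, completes at 63
Sum of completion times = 212
Average completion time = 212/8 = 26.5

26.5


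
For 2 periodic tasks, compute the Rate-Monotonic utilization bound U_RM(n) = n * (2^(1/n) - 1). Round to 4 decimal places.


Compute 2^(1/2) = 1.4142135624
Subtract 1: 1.4142135624 - 1 = 0.4142135624
Multiply by n: 2 * 0.4142135624 = 0.8284271248
Round to 4 dp: 0.8284

0.8284


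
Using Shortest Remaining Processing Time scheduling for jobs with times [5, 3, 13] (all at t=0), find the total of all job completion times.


Since all jobs arrive at t=0, SRPT equals SPT ordering.
SPT order: [3, 5, 13]
Completion times:
  Job 1: p=3, C=3
  Job 2: p=5, C=8
  Job 3: p=13, C=21
Total completion time = 3 + 8 + 21 = 32

32


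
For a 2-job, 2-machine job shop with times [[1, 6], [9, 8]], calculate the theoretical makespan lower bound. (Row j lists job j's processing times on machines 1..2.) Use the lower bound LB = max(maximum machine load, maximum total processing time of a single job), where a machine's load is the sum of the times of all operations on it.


Machine loads:
  Machine 1: 1 + 9 = 10
  Machine 2: 6 + 8 = 14
Max machine load = 14
Job totals:
  Job 1: 7
  Job 2: 17
Max job total = 17
Lower bound = max(14, 17) = 17

17


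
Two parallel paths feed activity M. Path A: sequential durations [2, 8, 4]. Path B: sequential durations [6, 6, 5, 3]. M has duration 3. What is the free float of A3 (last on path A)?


ES(A3) = sum of predecessors on chain A = 10
EF(A3) = ES + duration = 10 + 4 = 14
Successor of A3 is M. ES(M) = max(sum(A), sum(B)) = max(14, 20) = 20
Free float = ES(successor) - EF(current) = 20 - 14 = 6

6


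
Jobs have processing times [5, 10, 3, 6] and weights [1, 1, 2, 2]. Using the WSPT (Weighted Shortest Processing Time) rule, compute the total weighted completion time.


Compute p/w ratios and sort ascending (WSPT): [(3, 2), (6, 2), (5, 1), (10, 1)]
Compute weighted completion times:
  Job (p=3,w=2): C=3, w*C=2*3=6
  Job (p=6,w=2): C=9, w*C=2*9=18
  Job (p=5,w=1): C=14, w*C=1*14=14
  Job (p=10,w=1): C=24, w*C=1*24=24
Total weighted completion time = 62

62


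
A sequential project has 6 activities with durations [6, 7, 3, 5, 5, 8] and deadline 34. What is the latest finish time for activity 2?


LF(activity 2) = deadline - sum of successor durations
Successors: activities 3 through 6 with durations [3, 5, 5, 8]
Sum of successor durations = 21
LF = 34 - 21 = 13

13


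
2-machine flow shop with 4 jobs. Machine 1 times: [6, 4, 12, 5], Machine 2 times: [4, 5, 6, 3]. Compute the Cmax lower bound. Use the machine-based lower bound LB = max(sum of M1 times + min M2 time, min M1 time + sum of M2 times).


LB1 = sum(M1 times) + min(M2 times) = 27 + 3 = 30
LB2 = min(M1 times) + sum(M2 times) = 4 + 18 = 22
Lower bound = max(LB1, LB2) = max(30, 22) = 30

30


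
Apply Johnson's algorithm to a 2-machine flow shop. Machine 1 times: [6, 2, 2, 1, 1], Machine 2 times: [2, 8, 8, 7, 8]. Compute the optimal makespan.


Apply Johnson's rule:
  Group 1 (a <= b): [(4, 1, 7), (5, 1, 8), (2, 2, 8), (3, 2, 8)]
  Group 2 (a > b): [(1, 6, 2)]
Optimal job order: [4, 5, 2, 3, 1]
Schedule:
  Job 4: M1 done at 1, M2 done at 8
  Job 5: M1 done at 2, M2 done at 16
  Job 2: M1 done at 4, M2 done at 24
  Job 3: M1 done at 6, M2 done at 32
  Job 1: M1 done at 12, M2 done at 34
Makespan = 34

34


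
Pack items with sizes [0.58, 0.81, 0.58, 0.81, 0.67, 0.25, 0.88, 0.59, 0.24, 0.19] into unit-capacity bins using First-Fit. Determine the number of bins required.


Place items sequentially using First-Fit:
  Item 0.58 -> new Bin 1
  Item 0.81 -> new Bin 2
  Item 0.58 -> new Bin 3
  Item 0.81 -> new Bin 4
  Item 0.67 -> new Bin 5
  Item 0.25 -> Bin 1 (now 0.83)
  Item 0.88 -> new Bin 6
  Item 0.59 -> new Bin 7
  Item 0.24 -> Bin 3 (now 0.82)
  Item 0.19 -> Bin 2 (now 1.0)
Total bins used = 7

7


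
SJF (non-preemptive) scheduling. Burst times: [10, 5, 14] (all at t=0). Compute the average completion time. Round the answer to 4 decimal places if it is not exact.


SJF order (ascending): [5, 10, 14]
Completion times:
  Job 1: burst=5, C=5
  Job 2: burst=10, C=15
  Job 3: burst=14, C=29
Average completion = 49/3 = 16.3333

16.3333


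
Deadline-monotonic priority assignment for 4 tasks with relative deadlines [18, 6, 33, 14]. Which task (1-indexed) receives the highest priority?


Sort tasks by relative deadline (ascending):
  Task 2: deadline = 6
  Task 4: deadline = 14
  Task 1: deadline = 18
  Task 3: deadline = 33
Priority order (highest first): [2, 4, 1, 3]
Highest priority task = 2

2


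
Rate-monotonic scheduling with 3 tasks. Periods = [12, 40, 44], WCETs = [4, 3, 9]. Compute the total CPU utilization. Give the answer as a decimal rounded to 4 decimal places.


Compute individual utilizations (exact fractions):
  Task 1: C/T = 4/12 = 1/3 (approx. 0.3333)
  Task 2: C/T = 3/40 (approx. 0.075)
  Task 3: C/T = 9/44 (approx. 0.2045)
Total utilization U = 1/3 + 3/40 + 9/44 = 809/1320
Rounded to 4 decimal places: U = 0.6129
RM (Liu & Layland) bound for 3 tasks = 0.779763; compare with U = 809/1320 (approx. 0.612879)
U <= bound, so schedulable by RM sufficient condition.

0.6129


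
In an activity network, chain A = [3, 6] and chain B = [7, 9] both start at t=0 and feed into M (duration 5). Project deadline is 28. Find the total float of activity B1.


Forward pass: ES(B1) = sum of predecessors on chain B = 0
EF = ES + duration = 0 + 7 = 7
Backward pass: LF(M) = deadline = 28; LS(M) = 28 - 5 = 23
LF(B1) = LS(M) - sum(successors on chain B) = 23 - 9 = 14
LS = LF - duration = 14 - 7 = 7
Total float = LS - ES = 7 - 0 = 7

7


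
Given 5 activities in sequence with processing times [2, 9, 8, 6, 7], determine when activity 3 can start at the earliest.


Activity 3 starts after activities 1 through 2 complete.
Predecessor durations: [2, 9]
ES = 2 + 9 = 11

11


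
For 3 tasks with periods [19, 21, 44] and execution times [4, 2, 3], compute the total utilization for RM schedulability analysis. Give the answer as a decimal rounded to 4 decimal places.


Compute individual utilizations (exact fractions):
  Task 1: C/T = 4/19 (approx. 0.2105)
  Task 2: C/T = 2/21 (approx. 0.0952)
  Task 3: C/T = 3/44 (approx. 0.0682)
Total utilization U = 4/19 + 2/21 + 3/44 = 6565/17556
Rounded to 4 decimal places: U = 0.3739
RM (Liu & Layland) bound for 3 tasks = 0.779763; compare with U = 6565/17556 (approx. 0.373946)
U <= bound, so schedulable by RM sufficient condition.

0.3739


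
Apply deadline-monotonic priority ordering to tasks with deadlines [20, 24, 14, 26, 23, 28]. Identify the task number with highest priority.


Sort tasks by relative deadline (ascending):
  Task 3: deadline = 14
  Task 1: deadline = 20
  Task 5: deadline = 23
  Task 2: deadline = 24
  Task 4: deadline = 26
  Task 6: deadline = 28
Priority order (highest first): [3, 1, 5, 2, 4, 6]
Highest priority task = 3

3


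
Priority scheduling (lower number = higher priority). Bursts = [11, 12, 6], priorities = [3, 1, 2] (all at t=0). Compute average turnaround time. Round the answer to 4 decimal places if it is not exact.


Sort by priority (ascending = highest first):
Order: [(1, 12), (2, 6), (3, 11)]
Completion times:
  Priority 1, burst=12, C=12
  Priority 2, burst=6, C=18
  Priority 3, burst=11, C=29
Average turnaround = 59/3 = 19.6667

19.6667


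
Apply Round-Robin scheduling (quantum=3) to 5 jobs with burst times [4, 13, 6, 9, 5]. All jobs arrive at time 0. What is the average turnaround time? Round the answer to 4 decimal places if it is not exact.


Time quantum = 3
Execution trace:
  J1 runs 3 units, time = 3
  J2 runs 3 units, time = 6
  J3 runs 3 units, time = 9
  J4 runs 3 units, time = 12
  J5 runs 3 units, time = 15
  J1 runs 1 units, time = 16
  J2 runs 3 units, time = 19
  J3 runs 3 units, time = 22
  J4 runs 3 units, time = 25
  J5 runs 2 units, time = 27
  J2 runs 3 units, time = 30
  J4 runs 3 units, time = 33
  J2 runs 3 units, time = 36
  J2 runs 1 units, time = 37
Finish times: [16, 37, 22, 33, 27]
Average turnaround = 135/5 = 27.0

27.0


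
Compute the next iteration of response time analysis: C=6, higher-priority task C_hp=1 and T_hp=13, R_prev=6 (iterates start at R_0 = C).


R_next = C + ceil(R_prev / T_hp) * C_hp
ceil(6 / 13) = ceil(0.4615) = 1
Interference = 1 * 1 = 1
R_next = 6 + 1 = 7

7


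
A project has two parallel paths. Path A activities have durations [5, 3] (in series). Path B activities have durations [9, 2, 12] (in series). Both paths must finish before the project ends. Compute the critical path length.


Path A total = 5 + 3 = 8
Path B total = 9 + 2 + 12 = 23
Critical path = longest path = max(8, 23) = 23

23


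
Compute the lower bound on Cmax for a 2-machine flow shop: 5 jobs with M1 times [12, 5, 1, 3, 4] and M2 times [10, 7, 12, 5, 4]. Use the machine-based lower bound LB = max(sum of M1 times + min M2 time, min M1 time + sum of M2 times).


LB1 = sum(M1 times) + min(M2 times) = 25 + 4 = 29
LB2 = min(M1 times) + sum(M2 times) = 1 + 38 = 39
Lower bound = max(LB1, LB2) = max(29, 39) = 39

39


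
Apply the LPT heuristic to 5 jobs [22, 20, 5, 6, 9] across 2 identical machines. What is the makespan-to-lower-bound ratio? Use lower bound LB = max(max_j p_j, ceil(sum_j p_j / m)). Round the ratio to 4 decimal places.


LPT order: [22, 20, 9, 6, 5]
Machine loads after assignment: [33, 29]
LPT makespan = 33
Lower bound = max(max_job, ceil(total/2)) = max(22, 31) = 31
Ratio = 33 / 31 = 1.0645

1.0645


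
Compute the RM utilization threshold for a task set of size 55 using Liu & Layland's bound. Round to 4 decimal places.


Compute 2^(1/55) = 1.0126824244
Subtract 1: 1.0126824244 - 1 = 0.0126824244
Multiply by n: 55 * 0.0126824244 = 0.6975333420
Round to 4 dp: 0.6975

0.6975


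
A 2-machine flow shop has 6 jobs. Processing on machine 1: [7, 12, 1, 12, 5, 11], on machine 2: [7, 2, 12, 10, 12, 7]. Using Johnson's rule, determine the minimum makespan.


Apply Johnson's rule:
  Group 1 (a <= b): [(3, 1, 12), (5, 5, 12), (1, 7, 7)]
  Group 2 (a > b): [(4, 12, 10), (6, 11, 7), (2, 12, 2)]
Optimal job order: [3, 5, 1, 4, 6, 2]
Schedule:
  Job 3: M1 done at 1, M2 done at 13
  Job 5: M1 done at 6, M2 done at 25
  Job 1: M1 done at 13, M2 done at 32
  Job 4: M1 done at 25, M2 done at 42
  Job 6: M1 done at 36, M2 done at 49
  Job 2: M1 done at 48, M2 done at 51
Makespan = 51

51


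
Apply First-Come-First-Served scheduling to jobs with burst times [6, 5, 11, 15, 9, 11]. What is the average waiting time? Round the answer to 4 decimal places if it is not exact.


FCFS order (as given): [6, 5, 11, 15, 9, 11]
Waiting times:
  Job 1: wait = 0
  Job 2: wait = 6
  Job 3: wait = 11
  Job 4: wait = 22
  Job 5: wait = 37
  Job 6: wait = 46
Sum of waiting times = 122
Average waiting time = 122/6 = 20.3333

20.3333


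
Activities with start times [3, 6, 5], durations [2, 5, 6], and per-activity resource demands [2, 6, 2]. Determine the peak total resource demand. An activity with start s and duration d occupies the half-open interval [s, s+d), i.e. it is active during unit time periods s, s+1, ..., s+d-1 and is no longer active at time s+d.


Each activity i is active on [start_i, start_i + duration_i).
Compute total resource usage per time slot:
  t=0: active resources = [], total = 0
  t=1: active resources = [], total = 0
  t=2: active resources = [], total = 0
  t=3: active resources = [2], total = 2
  t=4: active resources = [2], total = 2
  t=5: active resources = [2], total = 2
  t=6: active resources = [6, 2], total = 8
  t=7: active resources = [6, 2], total = 8
  t=8: active resources = [6, 2], total = 8
  t=9: active resources = [6, 2], total = 8
  t=10: active resources = [6, 2], total = 8
Peak resource demand = 8

8


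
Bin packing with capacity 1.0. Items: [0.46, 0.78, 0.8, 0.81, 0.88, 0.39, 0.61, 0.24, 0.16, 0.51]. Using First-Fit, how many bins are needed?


Place items sequentially using First-Fit:
  Item 0.46 -> new Bin 1
  Item 0.78 -> new Bin 2
  Item 0.8 -> new Bin 3
  Item 0.81 -> new Bin 4
  Item 0.88 -> new Bin 5
  Item 0.39 -> Bin 1 (now 0.85)
  Item 0.61 -> new Bin 6
  Item 0.24 -> Bin 6 (now 0.85)
  Item 0.16 -> Bin 2 (now 0.94)
  Item 0.51 -> new Bin 7
Total bins used = 7

7


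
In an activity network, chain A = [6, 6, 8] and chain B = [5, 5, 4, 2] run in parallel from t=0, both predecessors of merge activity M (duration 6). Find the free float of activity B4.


ES(B4) = sum of predecessors on chain B = 14
EF(B4) = ES + duration = 14 + 2 = 16
Successor of B4 is M. ES(M) = max(sum(A), sum(B)) = max(20, 16) = 20
Free float = ES(successor) - EF(current) = 20 - 16 = 4

4


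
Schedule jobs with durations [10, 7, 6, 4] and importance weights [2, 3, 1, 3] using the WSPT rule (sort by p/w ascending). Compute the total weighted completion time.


Compute p/w ratios and sort ascending (WSPT): [(4, 3), (7, 3), (10, 2), (6, 1)]
Compute weighted completion times:
  Job (p=4,w=3): C=4, w*C=3*4=12
  Job (p=7,w=3): C=11, w*C=3*11=33
  Job (p=10,w=2): C=21, w*C=2*21=42
  Job (p=6,w=1): C=27, w*C=1*27=27
Total weighted completion time = 114

114


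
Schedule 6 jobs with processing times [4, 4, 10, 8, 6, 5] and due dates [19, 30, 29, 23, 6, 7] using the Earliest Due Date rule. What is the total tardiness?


Sort by due date (EDD order): [(6, 6), (5, 7), (4, 19), (8, 23), (10, 29), (4, 30)]
Compute completion times and tardiness:
  Job 1: p=6, d=6, C=6, tardiness=max(0,6-6)=0
  Job 2: p=5, d=7, C=11, tardiness=max(0,11-7)=4
  Job 3: p=4, d=19, C=15, tardiness=max(0,15-19)=0
  Job 4: p=8, d=23, C=23, tardiness=max(0,23-23)=0
  Job 5: p=10, d=29, C=33, tardiness=max(0,33-29)=4
  Job 6: p=4, d=30, C=37, tardiness=max(0,37-30)=7
Total tardiness = 15

15


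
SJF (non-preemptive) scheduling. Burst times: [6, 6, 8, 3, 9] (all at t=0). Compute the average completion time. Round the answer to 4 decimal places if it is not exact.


SJF order (ascending): [3, 6, 6, 8, 9]
Completion times:
  Job 1: burst=3, C=3
  Job 2: burst=6, C=9
  Job 3: burst=6, C=15
  Job 4: burst=8, C=23
  Job 5: burst=9, C=32
Average completion = 82/5 = 16.4

16.4


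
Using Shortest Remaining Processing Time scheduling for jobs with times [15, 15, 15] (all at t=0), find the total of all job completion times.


Since all jobs arrive at t=0, SRPT equals SPT ordering.
SPT order: [15, 15, 15]
Completion times:
  Job 1: p=15, C=15
  Job 2: p=15, C=30
  Job 3: p=15, C=45
Total completion time = 15 + 30 + 45 = 90

90


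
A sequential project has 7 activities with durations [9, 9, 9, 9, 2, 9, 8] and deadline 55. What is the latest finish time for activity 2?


LF(activity 2) = deadline - sum of successor durations
Successors: activities 3 through 7 with durations [9, 9, 2, 9, 8]
Sum of successor durations = 37
LF = 55 - 37 = 18

18


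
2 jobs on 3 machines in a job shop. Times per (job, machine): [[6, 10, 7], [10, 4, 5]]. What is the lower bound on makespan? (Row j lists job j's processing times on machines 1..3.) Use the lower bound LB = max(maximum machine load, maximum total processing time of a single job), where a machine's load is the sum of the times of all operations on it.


Machine loads:
  Machine 1: 6 + 10 = 16
  Machine 2: 10 + 4 = 14
  Machine 3: 7 + 5 = 12
Max machine load = 16
Job totals:
  Job 1: 23
  Job 2: 19
Max job total = 23
Lower bound = max(16, 23) = 23

23


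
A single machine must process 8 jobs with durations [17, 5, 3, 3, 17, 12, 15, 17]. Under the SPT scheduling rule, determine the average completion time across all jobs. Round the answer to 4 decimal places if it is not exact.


Sort jobs by processing time (SPT order): [3, 3, 5, 12, 15, 17, 17, 17]
Compute completion times sequentially:
  Job 1: processing = 3, completes at 3
  Job 2: processing = 3, completes at 6
  Job 3: processing = 5, completes at 11
  Job 4: processing = 12, completes at 23
  Job 5: processing = 15, completes at 38
  Job 6: processing = 17, completes at 55
  Job 7: processing = 17, completes at 72
  Job 8: processing = 17, completes at 89
Sum of completion times = 297
Average completion time = 297/8 = 37.125

37.125


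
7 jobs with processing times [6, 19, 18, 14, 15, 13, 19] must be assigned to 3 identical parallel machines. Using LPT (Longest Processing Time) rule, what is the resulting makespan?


Sort jobs in decreasing order (LPT): [19, 19, 18, 15, 14, 13, 6]
Assign each job to the least loaded machine:
  Machine 1: jobs [19, 14], load = 33
  Machine 2: jobs [19, 13, 6], load = 38
  Machine 3: jobs [18, 15], load = 33
Makespan = max load = 38

38


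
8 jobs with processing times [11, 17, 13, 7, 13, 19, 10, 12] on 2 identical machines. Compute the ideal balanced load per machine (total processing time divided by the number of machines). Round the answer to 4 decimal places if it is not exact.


Total processing time = 11 + 17 + 13 + 7 + 13 + 19 + 10 + 12 = 102
Number of machines = 2
Ideal balanced load = 102 / 2 = 51.0

51.0


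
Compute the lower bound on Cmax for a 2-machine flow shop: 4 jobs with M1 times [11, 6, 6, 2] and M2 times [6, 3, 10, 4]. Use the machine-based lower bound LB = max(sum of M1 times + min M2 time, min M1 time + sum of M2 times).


LB1 = sum(M1 times) + min(M2 times) = 25 + 3 = 28
LB2 = min(M1 times) + sum(M2 times) = 2 + 23 = 25
Lower bound = max(LB1, LB2) = max(28, 25) = 28

28


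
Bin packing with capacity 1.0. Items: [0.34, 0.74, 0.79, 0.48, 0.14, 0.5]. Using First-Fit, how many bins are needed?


Place items sequentially using First-Fit:
  Item 0.34 -> new Bin 1
  Item 0.74 -> new Bin 2
  Item 0.79 -> new Bin 3
  Item 0.48 -> Bin 1 (now 0.82)
  Item 0.14 -> Bin 1 (now 0.96)
  Item 0.5 -> new Bin 4
Total bins used = 4

4


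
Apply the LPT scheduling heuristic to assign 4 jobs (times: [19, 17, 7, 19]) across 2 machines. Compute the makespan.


Sort jobs in decreasing order (LPT): [19, 19, 17, 7]
Assign each job to the least loaded machine:
  Machine 1: jobs [19, 17], load = 36
  Machine 2: jobs [19, 7], load = 26
Makespan = max load = 36

36


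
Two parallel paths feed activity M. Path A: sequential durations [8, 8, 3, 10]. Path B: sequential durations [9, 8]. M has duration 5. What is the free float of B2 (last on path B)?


ES(B2) = sum of predecessors on chain B = 9
EF(B2) = ES + duration = 9 + 8 = 17
Successor of B2 is M. ES(M) = max(sum(A), sum(B)) = max(29, 17) = 29
Free float = ES(successor) - EF(current) = 29 - 17 = 12

12


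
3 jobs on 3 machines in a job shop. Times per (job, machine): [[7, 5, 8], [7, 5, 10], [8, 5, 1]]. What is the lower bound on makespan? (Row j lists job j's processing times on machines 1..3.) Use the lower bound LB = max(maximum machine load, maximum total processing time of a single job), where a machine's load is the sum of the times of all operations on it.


Machine loads:
  Machine 1: 7 + 7 + 8 = 22
  Machine 2: 5 + 5 + 5 = 15
  Machine 3: 8 + 10 + 1 = 19
Max machine load = 22
Job totals:
  Job 1: 20
  Job 2: 22
  Job 3: 14
Max job total = 22
Lower bound = max(22, 22) = 22

22


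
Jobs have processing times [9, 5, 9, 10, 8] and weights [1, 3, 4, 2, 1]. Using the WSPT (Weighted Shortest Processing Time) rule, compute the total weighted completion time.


Compute p/w ratios and sort ascending (WSPT): [(5, 3), (9, 4), (10, 2), (8, 1), (9, 1)]
Compute weighted completion times:
  Job (p=5,w=3): C=5, w*C=3*5=15
  Job (p=9,w=4): C=14, w*C=4*14=56
  Job (p=10,w=2): C=24, w*C=2*24=48
  Job (p=8,w=1): C=32, w*C=1*32=32
  Job (p=9,w=1): C=41, w*C=1*41=41
Total weighted completion time = 192

192
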